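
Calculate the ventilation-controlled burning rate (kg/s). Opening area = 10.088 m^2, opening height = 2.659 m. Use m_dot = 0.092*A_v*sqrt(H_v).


sqrt(H_v) = 1.6306
m_dot = 0.092 * 10.088 * 1.6306 = 1.5134 kg/s

1.5134 kg/s


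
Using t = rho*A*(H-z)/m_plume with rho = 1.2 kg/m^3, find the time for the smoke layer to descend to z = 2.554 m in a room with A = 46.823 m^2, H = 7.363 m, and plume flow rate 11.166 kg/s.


H - z = 4.809 m
t = 1.2 * 46.823 * 4.809 / 11.166 = 24.199 s

24.199 s


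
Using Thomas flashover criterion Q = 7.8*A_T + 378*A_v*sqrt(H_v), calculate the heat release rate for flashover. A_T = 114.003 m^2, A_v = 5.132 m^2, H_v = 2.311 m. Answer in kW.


7.8*A_T = 889.22
sqrt(H_v) = 1.5202
378*A_v*sqrt(H_v) = 2949.0
Q = 889.22 + 2949.0 = 3838.2 kW

3838.2 kW


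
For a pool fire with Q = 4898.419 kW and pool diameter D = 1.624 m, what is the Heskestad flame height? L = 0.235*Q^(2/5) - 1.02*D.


Q^(2/5) = 29.924
0.235 * Q^(2/5) = 7.0322
1.02 * D = 1.6565
L = 5.3757 m

5.3757 m


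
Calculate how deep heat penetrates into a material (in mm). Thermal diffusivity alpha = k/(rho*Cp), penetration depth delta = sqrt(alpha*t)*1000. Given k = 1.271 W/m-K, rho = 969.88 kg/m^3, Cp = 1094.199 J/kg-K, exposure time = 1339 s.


alpha = 1.271 / (969.88 * 1094.199) = 1.1977e-06 m^2/s
alpha * t = 0.0016037
delta = sqrt(0.0016037) * 1000 = 40.046 mm

40.046 mm


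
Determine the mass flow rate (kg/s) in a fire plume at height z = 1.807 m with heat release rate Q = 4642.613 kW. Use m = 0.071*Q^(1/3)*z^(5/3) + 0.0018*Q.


Q^(1/3) = 16.682
z^(5/3) = 2.6808
First term = 0.071 * 16.682 * 2.6808 = 3.1752
Second term = 0.0018 * 4642.613 = 8.3567
m = 11.532 kg/s

11.532 kg/s


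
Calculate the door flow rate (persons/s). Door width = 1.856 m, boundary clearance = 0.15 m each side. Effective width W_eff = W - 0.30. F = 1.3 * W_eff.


W_eff = 1.856 - 0.30 = 1.556 m
F = 1.3 * 1.556 = 2.0228 persons/s

2.0228 persons/s


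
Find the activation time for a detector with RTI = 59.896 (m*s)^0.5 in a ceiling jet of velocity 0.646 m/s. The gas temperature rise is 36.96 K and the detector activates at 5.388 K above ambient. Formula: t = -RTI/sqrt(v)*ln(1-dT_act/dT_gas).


dT_act/dT_gas = 0.14578
ln(1 - 0.14578) = -0.15757
t = -59.896 / sqrt(0.646) * -0.15757 = 11.742 s

11.742 s


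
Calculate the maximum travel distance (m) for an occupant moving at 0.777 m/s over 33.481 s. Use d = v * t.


d = 0.777 * 33.481 = 26.015 m

26.015 m


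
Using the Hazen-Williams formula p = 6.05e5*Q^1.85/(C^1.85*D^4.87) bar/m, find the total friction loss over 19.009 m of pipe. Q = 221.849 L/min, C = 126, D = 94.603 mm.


Q^1.85 = 21888
C^1.85 = 7685.7
D^4.87 = 4.1943e+09
p/m = 0.00041079 bar/m
p_total = 0.00041079 * 19.009 = 0.0078087 bar

0.0078087 bar


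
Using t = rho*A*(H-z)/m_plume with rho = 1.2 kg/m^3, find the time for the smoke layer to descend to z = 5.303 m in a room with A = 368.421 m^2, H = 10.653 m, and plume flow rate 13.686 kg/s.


H - z = 5.35 m
t = 1.2 * 368.421 * 5.35 / 13.686 = 172.82 s

172.82 s


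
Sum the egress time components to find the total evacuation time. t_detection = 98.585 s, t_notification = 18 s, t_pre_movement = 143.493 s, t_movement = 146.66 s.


Total = 98.585 + 18 + 143.493 + 146.66 = 406.738 s

406.738 s


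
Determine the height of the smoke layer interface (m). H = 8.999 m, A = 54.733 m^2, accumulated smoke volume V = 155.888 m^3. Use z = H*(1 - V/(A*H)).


V/(A*H) = 0.31650
1 - 0.31650 = 0.68350
z = 8.999 * 0.68350 = 6.1508 m

6.1508 m


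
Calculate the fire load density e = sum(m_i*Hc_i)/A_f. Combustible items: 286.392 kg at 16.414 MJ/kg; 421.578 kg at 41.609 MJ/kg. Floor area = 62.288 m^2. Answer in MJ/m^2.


Total energy = 286.392*16.414 + 421.578*41.609
= 4700.838 + 17541.44
= 22242.28 MJ
e = 22242.28 / 62.288 = 357.09 MJ/m^2

357.09 MJ/m^2


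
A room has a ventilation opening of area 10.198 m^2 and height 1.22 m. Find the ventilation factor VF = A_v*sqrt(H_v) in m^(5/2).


sqrt(H_v) = 1.1045
VF = 10.198 * 1.1045 = 11.264 m^(5/2)

11.264 m^(5/2)


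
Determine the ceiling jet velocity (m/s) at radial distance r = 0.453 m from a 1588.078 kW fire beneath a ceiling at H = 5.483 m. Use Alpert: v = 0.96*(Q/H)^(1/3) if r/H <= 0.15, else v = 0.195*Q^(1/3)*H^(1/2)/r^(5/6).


r/H = 0.453 / 5.483 = 0.082619
r/H <= 0.15, so v = 0.96*(Q/H)^(1/3)
Q/H = 289.64
(Q/H)^(1/3) = 6.6163
v = 0.96 * 6.6163 = 6.3517 m/s

6.3517 m/s


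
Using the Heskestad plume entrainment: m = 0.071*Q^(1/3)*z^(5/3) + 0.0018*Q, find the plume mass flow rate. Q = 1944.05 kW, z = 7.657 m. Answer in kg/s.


Q^(1/3) = 12.481
z^(5/3) = 29.746
First term = 0.071 * 12.481 * 29.746 = 26.359
Second term = 0.0018 * 1944.05 = 3.4993
m = 29.858 kg/s

29.858 kg/s


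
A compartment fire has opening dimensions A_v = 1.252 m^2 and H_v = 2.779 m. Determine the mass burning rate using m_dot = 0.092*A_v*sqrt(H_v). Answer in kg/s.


sqrt(H_v) = 1.6670
m_dot = 0.092 * 1.252 * 1.6670 = 0.19202 kg/s

0.19202 kg/s


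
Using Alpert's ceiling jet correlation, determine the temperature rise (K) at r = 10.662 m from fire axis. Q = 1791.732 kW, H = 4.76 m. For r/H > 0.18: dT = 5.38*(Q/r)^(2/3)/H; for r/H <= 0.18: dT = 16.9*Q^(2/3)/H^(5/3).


r/H = 10.662 / 4.76 = 2.2399
r/H > 0.18, so dT = 5.38*(Q/r)^(2/3)/H
Q/r = 168.05
(Q/r)^(2/3) = 30.452
dT = 5.38 * 30.452 / 4.76 = 34.419 K

34.419 K


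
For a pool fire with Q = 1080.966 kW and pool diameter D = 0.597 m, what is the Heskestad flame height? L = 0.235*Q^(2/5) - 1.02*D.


Q^(2/5) = 16.350
0.235 * Q^(2/5) = 3.8423
1.02 * D = 0.60894
L = 3.2334 m

3.2334 m


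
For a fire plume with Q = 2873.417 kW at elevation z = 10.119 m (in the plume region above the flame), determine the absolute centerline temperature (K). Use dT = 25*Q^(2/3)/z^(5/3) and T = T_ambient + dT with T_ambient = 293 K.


Q^(2/3) = 202.12
z^(5/3) = 47.340
dT = 25 * 202.12 / 47.340 = 106.74 K
T = 293 + 106.74 = 399.74 K

399.74 K


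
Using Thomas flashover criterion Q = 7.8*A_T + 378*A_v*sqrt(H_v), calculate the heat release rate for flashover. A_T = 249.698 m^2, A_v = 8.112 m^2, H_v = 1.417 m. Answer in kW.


7.8*A_T = 1947.6
sqrt(H_v) = 1.1904
378*A_v*sqrt(H_v) = 3650.1
Q = 1947.6 + 3650.1 = 5597.7 kW

5597.7 kW


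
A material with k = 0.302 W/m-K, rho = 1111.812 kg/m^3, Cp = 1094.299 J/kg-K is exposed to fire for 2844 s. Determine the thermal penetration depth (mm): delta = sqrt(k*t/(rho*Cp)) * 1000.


alpha = 0.302 / (1111.812 * 1094.299) = 2.4822e-07 m^2/s
alpha * t = 0.00070594
delta = sqrt(0.00070594) * 1000 = 26.570 mm

26.570 mm


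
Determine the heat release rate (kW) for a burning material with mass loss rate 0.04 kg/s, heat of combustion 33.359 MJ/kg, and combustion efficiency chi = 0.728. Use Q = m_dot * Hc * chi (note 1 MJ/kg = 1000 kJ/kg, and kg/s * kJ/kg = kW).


Hc = 33.359 MJ/kg = 33.359 * 1000 kJ/kg = 33359 kJ/kg
Q = 0.04 kg/s * 33359 kJ/kg * 0.728 = 971.41 kW

971.41 kW


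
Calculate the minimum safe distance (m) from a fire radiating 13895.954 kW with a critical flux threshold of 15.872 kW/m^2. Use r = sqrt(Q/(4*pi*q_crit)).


4*pi*q_crit = 199.45
Q/(4*pi*q_crit) = 69.670
r = sqrt(69.670) = 8.3469 m

8.3469 m


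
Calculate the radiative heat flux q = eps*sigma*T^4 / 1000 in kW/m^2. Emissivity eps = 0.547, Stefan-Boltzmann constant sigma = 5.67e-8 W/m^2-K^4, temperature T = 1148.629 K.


T^4 = 1.7407e+12
q = 0.547 * 5.67e-8 * 1.7407e+12 / 1000 = 53.987 kW/m^2

53.987 kW/m^2


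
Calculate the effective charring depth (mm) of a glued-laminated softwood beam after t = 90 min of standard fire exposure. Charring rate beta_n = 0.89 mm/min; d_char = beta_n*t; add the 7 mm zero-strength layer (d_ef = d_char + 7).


d_char = 0.89 * 90 = 80.1 mm
d_ef = 80.1 + 1.0*7 = 87.1 mm

87.1 mm


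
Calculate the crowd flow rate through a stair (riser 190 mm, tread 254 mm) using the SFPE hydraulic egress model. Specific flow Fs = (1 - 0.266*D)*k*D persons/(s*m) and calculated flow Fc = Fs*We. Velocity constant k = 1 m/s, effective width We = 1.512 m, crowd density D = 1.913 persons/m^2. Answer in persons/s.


1 - 0.266*D = 1 - 0.266*1.913 = 0.49114
Fs = 0.49114 * 1 * 1.913 = 0.93955 persons/(s*m)
Fc = 0.93955 * 1.512 = 1.4206 persons/s

1.4206 persons/s


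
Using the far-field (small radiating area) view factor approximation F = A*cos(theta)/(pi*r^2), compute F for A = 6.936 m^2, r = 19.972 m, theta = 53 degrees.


cos(53 deg) = 0.60182
pi*r^2 = 1253.1
F = 6.936 * 0.60182 / 1253.1 = 0.0033310

0.0033310


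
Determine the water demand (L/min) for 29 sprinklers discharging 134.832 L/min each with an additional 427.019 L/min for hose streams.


Sprinkler demand = 29 * 134.832 = 3910.128 L/min
Total = 3910.128 + 427.019 = 4337.147 L/min

4337.147 L/min


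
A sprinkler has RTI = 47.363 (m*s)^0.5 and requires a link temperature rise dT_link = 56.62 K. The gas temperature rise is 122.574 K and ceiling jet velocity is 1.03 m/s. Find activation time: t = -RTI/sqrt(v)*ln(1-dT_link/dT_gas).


dT_link/dT_gas = 0.46193
ln(1 - 0.46193) = -0.61976
t = -47.363 / sqrt(1.03) * -0.61976 = 28.923 s

28.923 s


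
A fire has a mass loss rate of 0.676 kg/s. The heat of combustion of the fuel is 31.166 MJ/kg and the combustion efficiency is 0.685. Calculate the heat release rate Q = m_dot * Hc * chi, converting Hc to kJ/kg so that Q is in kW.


Hc = 31.166 MJ/kg = 31.166 * 1000 kJ/kg = 31166 kJ/kg
Q = 0.676 kg/s * 31166 kJ/kg * 0.685 = 14432 kW

14432 kW


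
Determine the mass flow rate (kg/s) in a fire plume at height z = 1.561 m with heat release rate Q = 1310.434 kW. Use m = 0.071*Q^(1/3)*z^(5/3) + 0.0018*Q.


Q^(1/3) = 10.943
z^(5/3) = 2.1006
First term = 0.071 * 10.943 * 2.1006 = 1.6321
Second term = 0.0018 * 1310.434 = 2.3588
m = 3.9908 kg/s

3.9908 kg/s


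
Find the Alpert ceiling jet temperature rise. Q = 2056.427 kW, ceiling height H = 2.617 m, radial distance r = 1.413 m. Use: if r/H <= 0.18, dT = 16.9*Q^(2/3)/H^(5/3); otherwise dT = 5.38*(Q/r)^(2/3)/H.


r/H = 1.413 / 2.617 = 0.53993
r/H > 0.18, so dT = 5.38*(Q/r)^(2/3)/H
Q/r = 1455.4
(Q/r)^(2/3) = 128.42
dT = 5.38 * 128.42 / 2.617 = 264.01 K

264.01 K


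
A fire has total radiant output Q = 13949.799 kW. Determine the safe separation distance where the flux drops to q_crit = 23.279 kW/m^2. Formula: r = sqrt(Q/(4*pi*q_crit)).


4*pi*q_crit = 292.53
Q/(4*pi*q_crit) = 47.686
r = sqrt(47.686) = 6.9055 m

6.9055 m


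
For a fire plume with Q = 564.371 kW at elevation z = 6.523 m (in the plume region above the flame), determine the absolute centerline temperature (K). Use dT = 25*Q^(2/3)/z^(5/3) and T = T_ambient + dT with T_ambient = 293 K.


Q^(2/3) = 68.293
z^(5/3) = 22.773
dT = 25 * 68.293 / 22.773 = 74.973 K
T = 293 + 74.973 = 367.97 K

367.97 K


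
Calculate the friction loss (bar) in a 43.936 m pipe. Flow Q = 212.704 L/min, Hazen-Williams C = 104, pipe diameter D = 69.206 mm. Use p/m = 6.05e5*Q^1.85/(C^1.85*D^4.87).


Q^1.85 = 20248
C^1.85 = 5389.0
D^4.87 = 9.1517e+08
p/m = 0.0024839 bar/m
p_total = 0.0024839 * 43.936 = 0.10913 bar

0.10913 bar


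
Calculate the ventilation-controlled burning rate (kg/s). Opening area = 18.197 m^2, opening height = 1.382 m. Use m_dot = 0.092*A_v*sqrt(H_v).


sqrt(H_v) = 1.1756
m_dot = 0.092 * 18.197 * 1.1756 = 1.9681 kg/s

1.9681 kg/s


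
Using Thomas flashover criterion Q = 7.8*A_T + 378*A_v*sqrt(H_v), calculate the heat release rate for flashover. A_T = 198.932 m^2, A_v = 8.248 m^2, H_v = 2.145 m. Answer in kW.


7.8*A_T = 1551.7
sqrt(H_v) = 1.4646
378*A_v*sqrt(H_v) = 4566.2
Q = 1551.7 + 4566.2 = 6117.9 kW

6117.9 kW


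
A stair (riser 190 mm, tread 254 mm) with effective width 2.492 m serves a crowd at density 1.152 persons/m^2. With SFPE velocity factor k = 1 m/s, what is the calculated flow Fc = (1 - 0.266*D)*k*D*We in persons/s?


1 - 0.266*D = 1 - 0.266*1.152 = 0.69357
Fs = 0.69357 * 1 * 1.152 = 0.79899 persons/(s*m)
Fc = 0.79899 * 2.492 = 1.9911 persons/s

1.9911 persons/s


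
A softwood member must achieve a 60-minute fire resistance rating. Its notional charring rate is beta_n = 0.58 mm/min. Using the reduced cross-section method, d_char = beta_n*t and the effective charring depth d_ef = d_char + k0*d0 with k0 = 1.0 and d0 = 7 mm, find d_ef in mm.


d_char = 0.58 * 60 = 34.8 mm
d_ef = 34.8 + 1.0*7 = 41.8 mm

41.8 mm


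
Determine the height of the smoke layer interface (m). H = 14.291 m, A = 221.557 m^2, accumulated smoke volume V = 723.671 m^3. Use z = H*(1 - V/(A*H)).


V/(A*H) = 0.22856
1 - 0.22856 = 0.77144
z = 14.291 * 0.77144 = 11.025 m

11.025 m


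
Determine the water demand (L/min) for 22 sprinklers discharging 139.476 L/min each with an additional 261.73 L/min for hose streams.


Sprinkler demand = 22 * 139.476 = 3068.472 L/min
Total = 3068.472 + 261.73 = 3330.202 L/min

3330.202 L/min


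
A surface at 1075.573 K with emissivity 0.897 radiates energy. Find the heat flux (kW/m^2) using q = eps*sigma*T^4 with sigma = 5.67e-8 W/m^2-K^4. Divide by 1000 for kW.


T^4 = 1.3383e+12
q = 0.897 * 5.67e-8 * 1.3383e+12 / 1000 = 68.067 kW/m^2

68.067 kW/m^2


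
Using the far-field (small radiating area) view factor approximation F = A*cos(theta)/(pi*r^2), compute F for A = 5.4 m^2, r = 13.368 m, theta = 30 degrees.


cos(30 deg) = 0.86603
pi*r^2 = 561.41
F = 5.4 * 0.86603 / 561.41 = 0.0083299

0.0083299


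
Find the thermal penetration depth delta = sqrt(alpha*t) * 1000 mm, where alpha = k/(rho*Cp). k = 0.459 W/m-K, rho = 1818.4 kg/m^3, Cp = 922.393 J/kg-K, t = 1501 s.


alpha = 0.459 / (1818.4 * 922.393) = 2.7366e-07 m^2/s
alpha * t = 0.00041076
delta = sqrt(0.00041076) * 1000 = 20.267 mm

20.267 mm


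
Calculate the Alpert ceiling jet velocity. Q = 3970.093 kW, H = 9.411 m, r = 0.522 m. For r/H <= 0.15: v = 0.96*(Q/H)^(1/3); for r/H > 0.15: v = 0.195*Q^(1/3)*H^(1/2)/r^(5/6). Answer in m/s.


r/H = 0.522 / 9.411 = 0.055467
r/H <= 0.15, so v = 0.96*(Q/H)^(1/3)
Q/H = 421.86
(Q/H)^(1/3) = 7.4999
v = 0.96 * 7.4999 = 7.1999 m/s

7.1999 m/s


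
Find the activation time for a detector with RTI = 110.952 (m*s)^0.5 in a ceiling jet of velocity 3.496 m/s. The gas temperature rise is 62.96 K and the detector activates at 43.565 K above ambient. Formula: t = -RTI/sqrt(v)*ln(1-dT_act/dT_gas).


dT_act/dT_gas = 0.69195
ln(1 - 0.69195) = -1.1775
t = -110.952 / sqrt(3.496) * -1.1775 = 69.872 s

69.872 s


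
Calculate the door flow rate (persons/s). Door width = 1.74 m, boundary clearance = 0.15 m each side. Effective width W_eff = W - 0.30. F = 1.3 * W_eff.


W_eff = 1.74 - 0.30 = 1.44 m
F = 1.3 * 1.44 = 1.872 persons/s

1.872 persons/s


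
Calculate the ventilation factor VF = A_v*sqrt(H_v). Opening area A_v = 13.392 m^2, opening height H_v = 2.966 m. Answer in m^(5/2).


sqrt(H_v) = 1.7222
VF = 13.392 * 1.7222 = 23.064 m^(5/2)

23.064 m^(5/2)


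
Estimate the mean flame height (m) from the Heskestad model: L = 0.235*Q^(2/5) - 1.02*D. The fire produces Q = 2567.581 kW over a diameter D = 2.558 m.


Q^(2/5) = 23.111
0.235 * Q^(2/5) = 5.4310
1.02 * D = 2.6092
L = 2.8218 m

2.8218 m


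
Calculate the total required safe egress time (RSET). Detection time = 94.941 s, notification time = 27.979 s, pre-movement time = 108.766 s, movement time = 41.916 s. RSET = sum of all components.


Total = 94.941 + 27.979 + 108.766 + 41.916 = 273.602 s

273.602 s


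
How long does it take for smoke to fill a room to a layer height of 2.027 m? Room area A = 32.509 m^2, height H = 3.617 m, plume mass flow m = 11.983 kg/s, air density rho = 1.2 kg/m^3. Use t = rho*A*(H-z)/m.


H - z = 1.59 m
t = 1.2 * 32.509 * 1.59 / 11.983 = 5.1763 s

5.1763 s


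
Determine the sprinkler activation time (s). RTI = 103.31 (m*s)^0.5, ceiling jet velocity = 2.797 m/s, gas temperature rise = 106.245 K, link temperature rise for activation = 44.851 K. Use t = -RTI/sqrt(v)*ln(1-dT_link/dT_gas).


dT_link/dT_gas = 0.42215
ln(1 - 0.42215) = -0.54844
t = -103.31 / sqrt(2.797) * -0.54844 = 33.878 s

33.878 s


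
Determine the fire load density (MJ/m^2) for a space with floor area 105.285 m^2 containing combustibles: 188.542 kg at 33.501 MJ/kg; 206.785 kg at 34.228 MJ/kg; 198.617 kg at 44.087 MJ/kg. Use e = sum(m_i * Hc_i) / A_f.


Total energy = 188.542*33.501 + 206.785*34.228 + 198.617*44.087
= 6316.346 + 7077.837 + 8756.428
= 22150.61 MJ
e = 22150.61 / 105.285 = 210.39 MJ/m^2

210.39 MJ/m^2


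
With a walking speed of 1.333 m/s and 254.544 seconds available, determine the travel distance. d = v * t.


d = 1.333 * 254.544 = 339.31 m

339.31 m


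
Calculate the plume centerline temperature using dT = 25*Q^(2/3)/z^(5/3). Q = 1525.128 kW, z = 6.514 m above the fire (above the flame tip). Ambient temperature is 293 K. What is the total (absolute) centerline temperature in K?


Q^(2/3) = 132.50
z^(5/3) = 22.720
dT = 25 * 132.50 / 22.720 = 145.79 K
T = 293 + 145.79 = 438.79 K

438.79 K


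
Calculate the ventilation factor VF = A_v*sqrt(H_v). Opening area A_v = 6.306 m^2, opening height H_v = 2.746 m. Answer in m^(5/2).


sqrt(H_v) = 1.6571
VF = 6.306 * 1.6571 = 10.450 m^(5/2)

10.450 m^(5/2)


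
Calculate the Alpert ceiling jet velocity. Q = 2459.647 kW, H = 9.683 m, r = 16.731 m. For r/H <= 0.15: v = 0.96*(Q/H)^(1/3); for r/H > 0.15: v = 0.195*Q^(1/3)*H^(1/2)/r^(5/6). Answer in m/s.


r/H = 16.731 / 9.683 = 1.7279
r/H > 0.15, so v = 0.195*Q^(1/3)*H^(1/2)/r^(5/6)
Q^(1/3) = 13.499
H^(1/2) = 3.1118
r^(5/6) = 10.462
v = 0.195 * 13.499 * 3.1118 / 10.462 = 0.78294 m/s

0.78294 m/s


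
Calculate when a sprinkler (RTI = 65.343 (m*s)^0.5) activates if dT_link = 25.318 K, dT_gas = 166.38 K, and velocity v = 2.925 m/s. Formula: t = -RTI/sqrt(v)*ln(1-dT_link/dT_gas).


dT_link/dT_gas = 0.15217
ln(1 - 0.15217) = -0.16507
t = -65.343 / sqrt(2.925) * -0.16507 = 6.3069 s

6.3069 s


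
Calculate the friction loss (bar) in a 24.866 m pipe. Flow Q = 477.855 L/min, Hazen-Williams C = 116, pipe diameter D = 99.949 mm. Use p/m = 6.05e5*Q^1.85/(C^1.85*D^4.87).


Q^1.85 = 90510
C^1.85 = 6595.5
D^4.87 = 5.4818e+09
p/m = 0.0015146 bar/m
p_total = 0.0015146 * 24.866 = 0.037661 bar

0.037661 bar


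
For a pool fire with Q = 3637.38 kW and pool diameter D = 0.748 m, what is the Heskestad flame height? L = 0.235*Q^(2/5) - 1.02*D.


Q^(2/5) = 26.565
0.235 * Q^(2/5) = 6.2429
1.02 * D = 0.76296
L = 5.4799 m

5.4799 m


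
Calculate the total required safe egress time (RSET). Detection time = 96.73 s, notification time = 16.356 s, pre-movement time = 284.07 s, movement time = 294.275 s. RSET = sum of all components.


Total = 96.73 + 16.356 + 284.07 + 294.275 = 691.431 s

691.431 s


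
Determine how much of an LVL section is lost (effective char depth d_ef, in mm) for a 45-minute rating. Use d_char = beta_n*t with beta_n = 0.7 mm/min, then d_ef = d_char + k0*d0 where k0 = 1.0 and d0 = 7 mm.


d_char = 0.7 * 45 = 31.5 mm
d_ef = 31.5 + 1.0*7 = 38.5 mm

38.5 mm


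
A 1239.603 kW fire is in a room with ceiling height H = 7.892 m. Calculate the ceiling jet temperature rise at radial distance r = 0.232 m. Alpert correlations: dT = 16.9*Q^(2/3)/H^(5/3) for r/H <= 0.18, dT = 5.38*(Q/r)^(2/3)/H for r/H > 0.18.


r/H = 0.232 / 7.892 = 0.029397
r/H <= 0.18, so dT = 16.9*Q^(2/3)/H^(5/3)
Q^(2/3) = 115.40
H^(5/3) = 31.283
dT = 16.9 * 115.40 / 31.283 = 62.340 K

62.340 K


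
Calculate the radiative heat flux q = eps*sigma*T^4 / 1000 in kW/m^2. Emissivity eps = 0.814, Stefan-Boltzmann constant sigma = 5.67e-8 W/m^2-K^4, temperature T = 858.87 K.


T^4 = 5.4414e+11
q = 0.814 * 5.67e-8 * 5.4414e+11 / 1000 = 25.114 kW/m^2

25.114 kW/m^2


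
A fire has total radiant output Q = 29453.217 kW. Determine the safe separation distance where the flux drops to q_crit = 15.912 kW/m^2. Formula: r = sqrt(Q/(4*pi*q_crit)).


4*pi*q_crit = 199.96
Q/(4*pi*q_crit) = 147.30
r = sqrt(147.30) = 12.137 m

12.137 m


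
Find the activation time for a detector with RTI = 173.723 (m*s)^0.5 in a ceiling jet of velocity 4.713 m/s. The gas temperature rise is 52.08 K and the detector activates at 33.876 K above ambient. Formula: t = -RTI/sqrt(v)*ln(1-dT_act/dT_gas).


dT_act/dT_gas = 0.65046
ln(1 - 0.65046) = -1.0511
t = -173.723 / sqrt(4.713) * -1.0511 = 84.114 s

84.114 s


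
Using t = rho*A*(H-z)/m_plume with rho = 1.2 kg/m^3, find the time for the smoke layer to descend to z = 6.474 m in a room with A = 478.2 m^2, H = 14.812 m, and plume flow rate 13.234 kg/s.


H - z = 8.338 m
t = 1.2 * 478.2 * 8.338 / 13.234 = 361.54 s

361.54 s


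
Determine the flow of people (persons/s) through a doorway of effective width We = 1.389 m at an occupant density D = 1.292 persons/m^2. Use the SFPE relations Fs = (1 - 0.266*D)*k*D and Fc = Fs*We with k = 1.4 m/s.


1 - 0.266*D = 1 - 0.266*1.292 = 0.65633
Fs = 0.65633 * 1.4 * 1.292 = 1.1872 persons/(s*m)
Fc = 1.1872 * 1.389 = 1.6490 persons/s

1.6490 persons/s


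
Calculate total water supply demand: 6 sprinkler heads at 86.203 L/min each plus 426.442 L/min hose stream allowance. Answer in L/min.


Sprinkler demand = 6 * 86.203 = 517.218 L/min
Total = 517.218 + 426.442 = 943.66 L/min

943.66 L/min


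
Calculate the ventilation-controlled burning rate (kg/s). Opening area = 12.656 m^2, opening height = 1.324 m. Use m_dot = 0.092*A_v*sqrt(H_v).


sqrt(H_v) = 1.1507
m_dot = 0.092 * 12.656 * 1.1507 = 1.3398 kg/s

1.3398 kg/s


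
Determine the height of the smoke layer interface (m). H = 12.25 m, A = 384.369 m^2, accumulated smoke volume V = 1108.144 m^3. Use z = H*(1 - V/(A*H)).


V/(A*H) = 0.23535
1 - 0.23535 = 0.76465
z = 12.25 * 0.76465 = 9.3670 m

9.3670 m


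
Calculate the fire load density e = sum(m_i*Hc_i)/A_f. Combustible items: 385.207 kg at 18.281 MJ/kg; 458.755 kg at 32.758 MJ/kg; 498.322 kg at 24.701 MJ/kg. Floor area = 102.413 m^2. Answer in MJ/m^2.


Total energy = 385.207*18.281 + 458.755*32.758 + 498.322*24.701
= 7041.969 + 15027.90 + 12309.05
= 34378.92 MJ
e = 34378.92 / 102.413 = 335.69 MJ/m^2

335.69 MJ/m^2


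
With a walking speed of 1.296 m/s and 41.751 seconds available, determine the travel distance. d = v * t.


d = 1.296 * 41.751 = 54.109 m

54.109 m


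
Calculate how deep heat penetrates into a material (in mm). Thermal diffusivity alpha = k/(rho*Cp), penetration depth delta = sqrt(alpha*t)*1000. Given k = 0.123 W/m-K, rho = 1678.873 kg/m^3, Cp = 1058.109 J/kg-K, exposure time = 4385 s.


alpha = 0.123 / (1678.873 * 1058.109) = 6.9240e-08 m^2/s
alpha * t = 0.00030362
delta = sqrt(0.00030362) * 1000 = 17.425 mm

17.425 mm


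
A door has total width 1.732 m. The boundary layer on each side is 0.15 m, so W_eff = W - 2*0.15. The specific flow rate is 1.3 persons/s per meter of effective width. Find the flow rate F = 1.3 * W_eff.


W_eff = 1.732 - 0.30 = 1.432 m
F = 1.3 * 1.432 = 1.8616 persons/s

1.8616 persons/s


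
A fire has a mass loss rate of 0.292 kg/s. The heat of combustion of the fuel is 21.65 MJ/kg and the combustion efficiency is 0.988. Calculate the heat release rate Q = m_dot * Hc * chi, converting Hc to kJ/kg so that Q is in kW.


Hc = 21.65 MJ/kg = 21.65 * 1000 kJ/kg = 21650 kJ/kg
Q = 0.292 kg/s * 21650 kJ/kg * 0.988 = 6245.9 kW

6245.9 kW


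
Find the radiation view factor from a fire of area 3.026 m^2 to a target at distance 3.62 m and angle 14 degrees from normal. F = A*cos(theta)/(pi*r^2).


cos(14 deg) = 0.97030
pi*r^2 = 41.169
F = 3.026 * 0.97030 / 41.169 = 0.071319

0.071319


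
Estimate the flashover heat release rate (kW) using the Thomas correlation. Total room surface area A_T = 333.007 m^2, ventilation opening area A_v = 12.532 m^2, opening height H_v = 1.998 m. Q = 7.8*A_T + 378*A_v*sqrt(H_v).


7.8*A_T = 2597.5
sqrt(H_v) = 1.4135
378*A_v*sqrt(H_v) = 6695.9
Q = 2597.5 + 6695.9 = 9293.4 kW

9293.4 kW


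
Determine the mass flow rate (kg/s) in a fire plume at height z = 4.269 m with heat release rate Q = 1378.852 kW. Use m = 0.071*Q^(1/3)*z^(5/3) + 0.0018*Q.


Q^(1/3) = 11.130
z^(5/3) = 11.234
First term = 0.071 * 11.130 * 11.234 = 8.8779
Second term = 0.0018 * 1378.852 = 2.4819
m = 11.360 kg/s

11.360 kg/s


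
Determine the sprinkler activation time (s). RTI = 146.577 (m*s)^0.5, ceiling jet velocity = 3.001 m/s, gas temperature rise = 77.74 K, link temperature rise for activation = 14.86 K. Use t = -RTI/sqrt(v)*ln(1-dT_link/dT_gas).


dT_link/dT_gas = 0.19115
ln(1 - 0.19115) = -0.21214
t = -146.577 / sqrt(3.001) * -0.21214 = 17.950 s

17.950 s


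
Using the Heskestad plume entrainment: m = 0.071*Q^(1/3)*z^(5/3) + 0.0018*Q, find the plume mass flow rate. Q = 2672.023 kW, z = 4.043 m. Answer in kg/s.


Q^(1/3) = 13.877
z^(5/3) = 10.261
First term = 0.071 * 13.877 * 10.261 = 10.109
Second term = 0.0018 * 2672.023 = 4.8096
m = 14.919 kg/s

14.919 kg/s


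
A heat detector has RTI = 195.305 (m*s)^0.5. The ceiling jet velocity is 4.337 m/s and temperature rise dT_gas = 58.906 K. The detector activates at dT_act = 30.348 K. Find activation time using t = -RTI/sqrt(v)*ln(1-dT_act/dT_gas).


dT_act/dT_gas = 0.51519
ln(1 - 0.51519) = -0.72401
t = -195.305 / sqrt(4.337) * -0.72401 = 67.899 s

67.899 s


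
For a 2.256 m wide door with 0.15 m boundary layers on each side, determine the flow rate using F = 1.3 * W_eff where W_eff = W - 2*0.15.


W_eff = 2.256 - 0.30 = 1.956 m
F = 1.3 * 1.956 = 2.5428 persons/s

2.5428 persons/s


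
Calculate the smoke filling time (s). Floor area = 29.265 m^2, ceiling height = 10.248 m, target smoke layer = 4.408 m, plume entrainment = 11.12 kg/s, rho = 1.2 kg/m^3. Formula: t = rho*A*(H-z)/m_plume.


H - z = 5.84 m
t = 1.2 * 29.265 * 5.84 / 11.12 = 18.443 s

18.443 s


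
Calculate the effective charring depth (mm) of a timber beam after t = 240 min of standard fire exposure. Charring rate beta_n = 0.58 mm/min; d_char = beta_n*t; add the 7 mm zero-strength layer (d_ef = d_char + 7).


d_char = 0.58 * 240 = 139.2 mm
d_ef = 139.2 + 1.0*7 = 146.2 mm

146.2 mm


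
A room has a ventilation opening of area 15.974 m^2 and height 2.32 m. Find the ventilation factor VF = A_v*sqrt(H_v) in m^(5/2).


sqrt(H_v) = 1.5232
VF = 15.974 * 1.5232 = 24.331 m^(5/2)

24.331 m^(5/2)


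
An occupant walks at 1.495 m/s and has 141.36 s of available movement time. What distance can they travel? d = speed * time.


d = 1.495 * 141.36 = 211.33 m

211.33 m


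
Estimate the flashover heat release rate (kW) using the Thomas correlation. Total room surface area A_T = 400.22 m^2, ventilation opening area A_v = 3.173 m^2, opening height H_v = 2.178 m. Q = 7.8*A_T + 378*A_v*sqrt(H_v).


7.8*A_T = 3121.716
sqrt(H_v) = 1.4758
378*A_v*sqrt(H_v) = 1770.1
Q = 3121.716 + 1770.1 = 4891.8 kW

4891.8 kW


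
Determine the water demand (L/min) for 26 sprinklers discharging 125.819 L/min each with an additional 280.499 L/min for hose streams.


Sprinkler demand = 26 * 125.819 = 3271.294 L/min
Total = 3271.294 + 280.499 = 3551.793 L/min

3551.793 L/min


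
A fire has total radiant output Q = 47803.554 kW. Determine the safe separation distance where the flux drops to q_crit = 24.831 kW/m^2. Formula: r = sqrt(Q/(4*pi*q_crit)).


4*pi*q_crit = 312.04
Q/(4*pi*q_crit) = 153.20
r = sqrt(153.20) = 12.377 m

12.377 m


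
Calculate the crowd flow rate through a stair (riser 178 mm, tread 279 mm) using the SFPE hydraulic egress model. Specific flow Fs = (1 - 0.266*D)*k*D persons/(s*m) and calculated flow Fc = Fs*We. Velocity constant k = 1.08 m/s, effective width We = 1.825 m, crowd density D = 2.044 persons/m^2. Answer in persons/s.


1 - 0.266*D = 1 - 0.266*2.044 = 0.45630
Fs = 0.45630 * 1.08 * 2.044 = 1.0073 persons/(s*m)
Fc = 1.0073 * 1.825 = 1.8383 persons/s

1.8383 persons/s


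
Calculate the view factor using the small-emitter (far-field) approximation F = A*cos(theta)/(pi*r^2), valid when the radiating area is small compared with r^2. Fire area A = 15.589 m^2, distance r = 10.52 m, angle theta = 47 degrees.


cos(47 deg) = 0.68200
pi*r^2 = 347.68
F = 15.589 * 0.68200 / 347.68 = 0.030579

0.030579


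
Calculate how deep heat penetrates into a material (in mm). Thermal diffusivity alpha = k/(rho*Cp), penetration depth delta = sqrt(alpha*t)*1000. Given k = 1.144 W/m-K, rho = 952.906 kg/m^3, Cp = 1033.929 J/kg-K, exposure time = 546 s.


alpha = 1.144 / (952.906 * 1033.929) = 1.1611e-06 m^2/s
alpha * t = 0.00063398
delta = sqrt(0.00063398) * 1000 = 25.179 mm

25.179 mm


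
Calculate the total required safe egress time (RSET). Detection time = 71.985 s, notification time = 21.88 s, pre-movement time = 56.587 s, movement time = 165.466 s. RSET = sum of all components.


Total = 71.985 + 21.88 + 56.587 + 165.466 = 315.918 s

315.918 s


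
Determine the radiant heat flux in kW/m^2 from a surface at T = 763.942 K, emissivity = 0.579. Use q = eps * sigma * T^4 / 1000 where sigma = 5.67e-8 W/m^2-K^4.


T^4 = 3.4060e+11
q = 0.579 * 5.67e-8 * 3.4060e+11 / 1000 = 11.182 kW/m^2

11.182 kW/m^2


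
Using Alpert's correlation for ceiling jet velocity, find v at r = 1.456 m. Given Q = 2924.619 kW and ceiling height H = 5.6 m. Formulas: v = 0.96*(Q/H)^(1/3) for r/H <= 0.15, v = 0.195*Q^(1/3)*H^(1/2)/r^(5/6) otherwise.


r/H = 1.456 / 5.6 = 0.26
r/H > 0.15, so v = 0.195*Q^(1/3)*H^(1/2)/r^(5/6)
Q^(1/3) = 14.301
H^(1/2) = 2.3664
r^(5/6) = 1.3676
v = 0.195 * 14.301 * 2.3664 / 1.3676 = 4.8252 m/s

4.8252 m/s


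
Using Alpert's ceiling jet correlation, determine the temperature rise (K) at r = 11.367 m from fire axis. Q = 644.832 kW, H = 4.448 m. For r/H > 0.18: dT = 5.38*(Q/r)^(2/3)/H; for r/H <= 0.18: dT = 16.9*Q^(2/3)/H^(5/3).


r/H = 11.367 / 4.448 = 2.5555
r/H > 0.18, so dT = 5.38*(Q/r)^(2/3)/H
Q/r = 56.728
(Q/r)^(2/3) = 14.764
dT = 5.38 * 14.764 / 4.448 = 17.857 K

17.857 K


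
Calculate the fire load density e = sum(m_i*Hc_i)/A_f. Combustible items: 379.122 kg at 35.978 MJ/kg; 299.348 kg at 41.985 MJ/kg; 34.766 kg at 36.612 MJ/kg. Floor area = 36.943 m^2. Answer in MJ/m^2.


Total energy = 379.122*35.978 + 299.348*41.985 + 34.766*36.612
= 13640.05 + 12568.13 + 1272.853
= 27481.03 MJ
e = 27481.03 / 36.943 = 743.88 MJ/m^2

743.88 MJ/m^2


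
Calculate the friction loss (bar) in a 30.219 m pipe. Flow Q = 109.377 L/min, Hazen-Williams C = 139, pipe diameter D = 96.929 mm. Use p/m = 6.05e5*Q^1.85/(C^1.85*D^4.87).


Q^1.85 = 5915.8
C^1.85 = 9216.7
D^4.87 = 4.7210e+09
p/m = 8.2255e-05 bar/m
p_total = 8.2255e-05 * 30.219 = 0.0024857 bar

0.0024857 bar


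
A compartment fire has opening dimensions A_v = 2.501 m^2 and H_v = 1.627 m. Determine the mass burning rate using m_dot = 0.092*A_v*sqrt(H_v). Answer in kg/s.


sqrt(H_v) = 1.2755
m_dot = 0.092 * 2.501 * 1.2755 = 0.29349 kg/s

0.29349 kg/s


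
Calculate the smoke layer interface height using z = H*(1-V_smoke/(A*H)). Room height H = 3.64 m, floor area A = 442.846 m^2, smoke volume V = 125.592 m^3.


V/(A*H) = 0.077913
1 - 0.077913 = 0.92209
z = 3.64 * 0.92209 = 3.3564 m

3.3564 m


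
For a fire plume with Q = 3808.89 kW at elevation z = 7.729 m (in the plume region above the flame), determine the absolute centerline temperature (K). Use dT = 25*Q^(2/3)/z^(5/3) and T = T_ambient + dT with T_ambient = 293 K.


Q^(2/3) = 243.89
z^(5/3) = 30.214
dT = 25 * 243.89 / 30.214 = 201.81 K
T = 293 + 201.81 = 494.81 K

494.81 K


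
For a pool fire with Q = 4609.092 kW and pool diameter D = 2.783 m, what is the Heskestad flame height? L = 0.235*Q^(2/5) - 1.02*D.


Q^(2/5) = 29.204
0.235 * Q^(2/5) = 6.8630
1.02 * D = 2.8387
L = 4.0243 m

4.0243 m


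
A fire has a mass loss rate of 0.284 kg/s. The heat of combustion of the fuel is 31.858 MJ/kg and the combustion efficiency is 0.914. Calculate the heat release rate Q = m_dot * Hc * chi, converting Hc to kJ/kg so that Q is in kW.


Hc = 31.858 MJ/kg = 31.858 * 1000 kJ/kg = 31858 kJ/kg
Q = 0.284 kg/s * 31858 kJ/kg * 0.914 = 8269.6 kW

8269.6 kW


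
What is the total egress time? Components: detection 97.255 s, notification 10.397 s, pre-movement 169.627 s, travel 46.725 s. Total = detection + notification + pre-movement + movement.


Total = 97.255 + 10.397 + 169.627 + 46.725 = 324.004 s

324.004 s


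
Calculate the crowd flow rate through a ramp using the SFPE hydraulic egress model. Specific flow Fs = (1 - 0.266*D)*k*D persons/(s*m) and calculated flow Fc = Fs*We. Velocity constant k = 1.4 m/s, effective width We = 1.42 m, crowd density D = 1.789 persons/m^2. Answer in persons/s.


1 - 0.266*D = 1 - 0.266*1.789 = 0.52413
Fs = 0.52413 * 1.4 * 1.789 = 1.3127 persons/(s*m)
Fc = 1.3127 * 1.42 = 1.8641 persons/s

1.8641 persons/s


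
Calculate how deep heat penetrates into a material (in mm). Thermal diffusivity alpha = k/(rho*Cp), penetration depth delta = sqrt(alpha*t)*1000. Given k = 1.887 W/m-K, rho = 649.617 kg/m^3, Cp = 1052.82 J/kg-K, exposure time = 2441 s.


alpha = 1.887 / (649.617 * 1052.82) = 2.7591e-06 m^2/s
alpha * t = 0.0067349
delta = sqrt(0.0067349) * 1000 = 82.066 mm

82.066 mm


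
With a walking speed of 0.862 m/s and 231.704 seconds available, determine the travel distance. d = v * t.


d = 0.862 * 231.704 = 199.73 m

199.73 m


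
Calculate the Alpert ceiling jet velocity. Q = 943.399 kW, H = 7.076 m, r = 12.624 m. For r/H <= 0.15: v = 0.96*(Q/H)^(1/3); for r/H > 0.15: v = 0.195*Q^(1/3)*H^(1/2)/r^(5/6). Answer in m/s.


r/H = 12.624 / 7.076 = 1.7841
r/H > 0.15, so v = 0.195*Q^(1/3)*H^(1/2)/r^(5/6)
Q^(1/3) = 9.8077
H^(1/2) = 2.6601
r^(5/6) = 8.2730
v = 0.195 * 9.8077 * 2.6601 / 8.2730 = 0.61494 m/s

0.61494 m/s


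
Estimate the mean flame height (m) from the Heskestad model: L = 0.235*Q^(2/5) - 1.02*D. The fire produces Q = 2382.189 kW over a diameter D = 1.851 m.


Q^(2/5) = 22.428
0.235 * Q^(2/5) = 5.2706
1.02 * D = 1.8880
L = 3.3826 m

3.3826 m


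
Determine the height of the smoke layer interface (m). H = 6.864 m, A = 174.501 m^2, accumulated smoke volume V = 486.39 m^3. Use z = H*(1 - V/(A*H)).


V/(A*H) = 0.40608
1 - 0.40608 = 0.59392
z = 6.864 * 0.59392 = 4.0767 m

4.0767 m


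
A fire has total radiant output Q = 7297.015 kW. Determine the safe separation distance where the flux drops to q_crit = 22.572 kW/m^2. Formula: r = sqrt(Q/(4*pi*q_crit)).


4*pi*q_crit = 283.65
Q/(4*pi*q_crit) = 25.726
r = sqrt(25.726) = 5.0720 m

5.0720 m


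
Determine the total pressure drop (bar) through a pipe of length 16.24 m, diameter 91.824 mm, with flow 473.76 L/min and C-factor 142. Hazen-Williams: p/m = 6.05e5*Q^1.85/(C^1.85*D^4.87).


Q^1.85 = 89081
C^1.85 = 9588.1
D^4.87 = 3.6274e+09
p/m = 0.0015496 bar/m
p_total = 0.0015496 * 16.24 = 0.025165 bar

0.025165 bar


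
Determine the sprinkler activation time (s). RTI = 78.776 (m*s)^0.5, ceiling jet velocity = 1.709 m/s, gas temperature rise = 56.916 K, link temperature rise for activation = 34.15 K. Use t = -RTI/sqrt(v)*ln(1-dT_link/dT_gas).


dT_link/dT_gas = 0.60001
ln(1 - 0.60001) = -0.91631
t = -78.776 / sqrt(1.709) * -0.91631 = 55.216 s

55.216 s


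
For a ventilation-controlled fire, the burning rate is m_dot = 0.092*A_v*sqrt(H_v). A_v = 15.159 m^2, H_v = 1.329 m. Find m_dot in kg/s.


sqrt(H_v) = 1.1528
m_dot = 0.092 * 15.159 * 1.1528 = 1.6078 kg/s

1.6078 kg/s


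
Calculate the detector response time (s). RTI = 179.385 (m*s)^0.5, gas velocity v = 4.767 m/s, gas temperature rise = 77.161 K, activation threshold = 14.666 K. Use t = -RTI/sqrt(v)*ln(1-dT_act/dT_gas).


dT_act/dT_gas = 0.19007
ln(1 - 0.19007) = -0.21081
t = -179.385 / sqrt(4.767) * -0.21081 = 17.320 s

17.320 s


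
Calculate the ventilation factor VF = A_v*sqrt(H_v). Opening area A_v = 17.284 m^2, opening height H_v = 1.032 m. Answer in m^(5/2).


sqrt(H_v) = 1.0159
VF = 17.284 * 1.0159 = 17.558 m^(5/2)

17.558 m^(5/2)


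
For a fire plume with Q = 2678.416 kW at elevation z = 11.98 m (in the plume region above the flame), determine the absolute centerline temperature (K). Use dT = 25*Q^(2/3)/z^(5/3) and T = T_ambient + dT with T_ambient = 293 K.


Q^(2/3) = 192.86
z^(5/3) = 62.723
dT = 25 * 192.86 / 62.723 = 76.871 K
T = 293 + 76.871 = 369.87 K

369.87 K


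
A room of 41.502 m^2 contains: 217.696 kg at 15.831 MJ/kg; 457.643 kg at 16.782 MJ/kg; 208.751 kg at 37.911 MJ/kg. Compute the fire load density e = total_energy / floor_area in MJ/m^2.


Total energy = 217.696*15.831 + 457.643*16.782 + 208.751*37.911
= 3446.345 + 7680.165 + 7913.959
= 19040.47 MJ
e = 19040.47 / 41.502 = 458.78 MJ/m^2

458.78 MJ/m^2


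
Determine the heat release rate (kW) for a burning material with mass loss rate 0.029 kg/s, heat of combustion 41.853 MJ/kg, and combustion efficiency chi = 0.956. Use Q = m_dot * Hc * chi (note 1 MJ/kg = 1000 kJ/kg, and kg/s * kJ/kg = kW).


Hc = 41.853 MJ/kg = 41.853 * 1000 kJ/kg = 41853 kJ/kg
Q = 0.029 kg/s * 41853 kJ/kg * 0.956 = 1160.3 kW

1160.3 kW


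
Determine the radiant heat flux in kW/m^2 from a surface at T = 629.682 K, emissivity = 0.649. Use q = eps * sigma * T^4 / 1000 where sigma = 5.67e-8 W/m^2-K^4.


T^4 = 1.5721e+11
q = 0.649 * 5.67e-8 * 1.5721e+11 / 1000 = 5.7851 kW/m^2

5.7851 kW/m^2


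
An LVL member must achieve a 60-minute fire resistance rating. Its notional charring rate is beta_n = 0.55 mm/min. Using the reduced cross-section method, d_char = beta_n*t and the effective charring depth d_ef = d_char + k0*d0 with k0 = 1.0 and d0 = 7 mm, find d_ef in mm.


d_char = 0.55 * 60 = 33 mm
d_ef = 33 + 1.0*7 = 40 mm

40 mm


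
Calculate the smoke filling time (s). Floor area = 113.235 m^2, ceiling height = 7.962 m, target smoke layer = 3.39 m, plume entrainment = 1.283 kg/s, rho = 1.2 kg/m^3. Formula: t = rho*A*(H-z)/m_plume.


H - z = 4.572 m
t = 1.2 * 113.235 * 4.572 / 1.283 = 484.22 s

484.22 s


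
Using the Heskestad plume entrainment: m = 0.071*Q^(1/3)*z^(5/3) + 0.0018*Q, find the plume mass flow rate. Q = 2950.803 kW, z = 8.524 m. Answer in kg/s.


Q^(1/3) = 14.343
z^(5/3) = 35.569
First term = 0.071 * 14.343 * 35.569 = 36.222
Second term = 0.0018 * 2950.803 = 5.3114
m = 41.534 kg/s

41.534 kg/s


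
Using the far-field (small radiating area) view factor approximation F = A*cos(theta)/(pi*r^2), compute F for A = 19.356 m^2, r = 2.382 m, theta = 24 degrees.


cos(24 deg) = 0.91355
pi*r^2 = 17.825
F = 19.356 * 0.91355 / 17.825 = 0.99200

0.99200


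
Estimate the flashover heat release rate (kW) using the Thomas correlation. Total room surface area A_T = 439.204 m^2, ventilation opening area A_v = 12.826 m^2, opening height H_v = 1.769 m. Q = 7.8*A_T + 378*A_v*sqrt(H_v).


7.8*A_T = 3425.8
sqrt(H_v) = 1.3300
378*A_v*sqrt(H_v) = 6448.3
Q = 3425.8 + 6448.3 = 9874.1 kW

9874.1 kW


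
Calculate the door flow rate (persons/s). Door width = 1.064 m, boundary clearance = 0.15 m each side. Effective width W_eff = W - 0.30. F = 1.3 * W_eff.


W_eff = 1.064 - 0.30 = 0.764 m
F = 1.3 * 0.764 = 0.99320 persons/s

0.99320 persons/s


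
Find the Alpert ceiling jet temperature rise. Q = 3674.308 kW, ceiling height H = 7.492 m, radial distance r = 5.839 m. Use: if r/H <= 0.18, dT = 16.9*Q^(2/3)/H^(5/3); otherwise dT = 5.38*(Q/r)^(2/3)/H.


r/H = 5.839 / 7.492 = 0.77936
r/H > 0.18, so dT = 5.38*(Q/r)^(2/3)/H
Q/r = 629.27
(Q/r)^(2/3) = 73.433
dT = 5.38 * 73.433 / 7.492 = 52.732 K

52.732 K


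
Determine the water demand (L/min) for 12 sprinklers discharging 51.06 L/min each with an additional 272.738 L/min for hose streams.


Sprinkler demand = 12 * 51.06 = 612.72 L/min
Total = 612.72 + 272.738 = 885.458 L/min

885.458 L/min


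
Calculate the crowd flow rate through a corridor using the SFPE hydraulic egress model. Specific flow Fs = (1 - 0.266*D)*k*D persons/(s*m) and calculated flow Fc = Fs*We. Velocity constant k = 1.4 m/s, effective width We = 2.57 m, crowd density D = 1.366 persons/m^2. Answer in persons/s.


1 - 0.266*D = 1 - 0.266*1.366 = 0.63664
Fs = 0.63664 * 1.4 * 1.366 = 1.2175 persons/(s*m)
Fc = 1.2175 * 2.57 = 3.1290 persons/s

3.1290 persons/s
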